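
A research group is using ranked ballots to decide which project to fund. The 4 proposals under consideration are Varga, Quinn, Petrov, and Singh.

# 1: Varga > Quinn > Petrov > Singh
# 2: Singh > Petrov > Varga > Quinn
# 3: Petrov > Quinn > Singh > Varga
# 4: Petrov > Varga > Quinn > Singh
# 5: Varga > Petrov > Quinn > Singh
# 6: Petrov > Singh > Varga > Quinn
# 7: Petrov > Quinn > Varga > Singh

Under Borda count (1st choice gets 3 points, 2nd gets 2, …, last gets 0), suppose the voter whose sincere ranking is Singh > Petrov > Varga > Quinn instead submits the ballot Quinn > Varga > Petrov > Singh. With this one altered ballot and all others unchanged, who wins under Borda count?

Borda totals with the altered ballot: Varga 12, Quinn 11, Petrov 16, Singh 3.
The winner is unchanged: still Petrov.

Petrov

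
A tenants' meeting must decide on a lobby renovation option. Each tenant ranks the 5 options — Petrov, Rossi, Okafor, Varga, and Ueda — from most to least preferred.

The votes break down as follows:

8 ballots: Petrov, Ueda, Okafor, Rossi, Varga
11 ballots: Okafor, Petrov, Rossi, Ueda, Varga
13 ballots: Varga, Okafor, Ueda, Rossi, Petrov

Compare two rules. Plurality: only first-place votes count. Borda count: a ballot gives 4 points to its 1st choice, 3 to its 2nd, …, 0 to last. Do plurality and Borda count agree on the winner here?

No

Plurality first-place counts: Petrov 8, Rossi 0, Okafor 11, Varga 13, Ueda 0 → Varga.
Borda totals: Petrov 65, Rossi 43, Okafor 99, Varga 52, Ueda 61 → Okafor.
The two rules disagree: plurality picks Varga, Borda picks Okafor.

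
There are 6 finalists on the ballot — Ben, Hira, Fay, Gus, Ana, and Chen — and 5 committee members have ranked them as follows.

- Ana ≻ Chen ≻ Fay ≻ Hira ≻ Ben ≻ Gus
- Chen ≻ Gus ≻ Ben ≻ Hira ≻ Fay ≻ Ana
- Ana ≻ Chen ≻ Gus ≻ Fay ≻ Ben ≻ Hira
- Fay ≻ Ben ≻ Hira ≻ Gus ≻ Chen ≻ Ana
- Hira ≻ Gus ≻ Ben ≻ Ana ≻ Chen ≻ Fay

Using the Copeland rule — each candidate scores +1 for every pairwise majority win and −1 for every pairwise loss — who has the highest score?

Chen

Pairwise results:
  Ben vs Hira: Ben wins 3–2.
  Ben vs Fay: Fay wins 3–2.
  Ben vs Gus: Gus wins 3–2.
  Ben vs Ana: Ben wins 3–2.
  Ben vs Chen: Chen wins 3–2.
  Hira vs Fay: Fay wins 3–2.
  Hira vs Gus: Hira wins 3–2.
  Hira vs Ana: Hira wins 3–2.
  Hira vs Chen: Chen wins 3–2.
  Fay vs Gus: Gus wins 3–2.
  Fay vs Ana: Ana wins 3–2.
  Fay vs Chen: Chen wins 4–1.
  Gus vs Ana: Gus wins 3–2.
  Gus vs Chen: Chen wins 3–2.
  Ana vs Chen: Ana wins 3–2.
Copeland scores (wins − losses):
  Ben: 2 − 3 = -1
  Hira: 2 − 3 = -1
  Fay: 2 − 3 = -1
  Gus: 3 − 2 = 1
  Ana: 2 − 3 = -1
  Chen: 4 − 1 = 3
Chen has the best Copeland score.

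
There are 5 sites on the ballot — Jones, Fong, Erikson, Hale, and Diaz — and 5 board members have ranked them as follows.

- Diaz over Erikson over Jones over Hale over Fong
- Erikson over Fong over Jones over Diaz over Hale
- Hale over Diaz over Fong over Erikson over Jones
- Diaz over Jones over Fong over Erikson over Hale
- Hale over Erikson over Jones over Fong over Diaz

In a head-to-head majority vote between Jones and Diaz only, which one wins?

Ballots ranking Jones above Diaz: 2.
Ballots ranking Diaz above Jones: 3.
Diaz wins the head-to-head, 3–2.

Diaz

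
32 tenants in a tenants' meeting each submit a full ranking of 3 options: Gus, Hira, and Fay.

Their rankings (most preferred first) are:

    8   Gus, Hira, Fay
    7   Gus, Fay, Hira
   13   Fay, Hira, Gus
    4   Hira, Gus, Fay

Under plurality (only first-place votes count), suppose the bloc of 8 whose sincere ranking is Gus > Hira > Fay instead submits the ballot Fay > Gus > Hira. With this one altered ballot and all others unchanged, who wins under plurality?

First-place totals with the altered ballot: Gus 7, Hira 4, Fay 21.
The switch changes the winner from Gus to Fay.

Fay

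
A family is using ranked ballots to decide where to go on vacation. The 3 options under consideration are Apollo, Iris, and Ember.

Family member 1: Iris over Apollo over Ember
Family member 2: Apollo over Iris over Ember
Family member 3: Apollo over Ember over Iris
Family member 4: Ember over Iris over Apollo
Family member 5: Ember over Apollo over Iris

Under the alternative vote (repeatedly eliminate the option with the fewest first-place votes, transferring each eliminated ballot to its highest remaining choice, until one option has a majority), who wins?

Round 1: Apollo 2, Ember 2, Iris 1. Iris has the fewest and is eliminated.
Round 2: Apollo 3, Ember 2. Apollo has a majority.

Apollo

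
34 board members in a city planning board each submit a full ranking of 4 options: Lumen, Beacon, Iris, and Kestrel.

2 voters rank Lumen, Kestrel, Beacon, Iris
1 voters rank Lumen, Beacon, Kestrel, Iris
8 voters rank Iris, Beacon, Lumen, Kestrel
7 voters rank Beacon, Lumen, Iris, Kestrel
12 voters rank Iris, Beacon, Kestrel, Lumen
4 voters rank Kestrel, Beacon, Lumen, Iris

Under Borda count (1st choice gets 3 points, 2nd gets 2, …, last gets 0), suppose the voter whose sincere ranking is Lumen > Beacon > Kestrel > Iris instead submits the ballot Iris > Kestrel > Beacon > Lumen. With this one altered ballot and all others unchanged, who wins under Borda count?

Borda totals with the altered ballot: Lumen 32, Beacon 72, Iris 70, Kestrel 30.
The winner is unchanged: still Beacon.

Beacon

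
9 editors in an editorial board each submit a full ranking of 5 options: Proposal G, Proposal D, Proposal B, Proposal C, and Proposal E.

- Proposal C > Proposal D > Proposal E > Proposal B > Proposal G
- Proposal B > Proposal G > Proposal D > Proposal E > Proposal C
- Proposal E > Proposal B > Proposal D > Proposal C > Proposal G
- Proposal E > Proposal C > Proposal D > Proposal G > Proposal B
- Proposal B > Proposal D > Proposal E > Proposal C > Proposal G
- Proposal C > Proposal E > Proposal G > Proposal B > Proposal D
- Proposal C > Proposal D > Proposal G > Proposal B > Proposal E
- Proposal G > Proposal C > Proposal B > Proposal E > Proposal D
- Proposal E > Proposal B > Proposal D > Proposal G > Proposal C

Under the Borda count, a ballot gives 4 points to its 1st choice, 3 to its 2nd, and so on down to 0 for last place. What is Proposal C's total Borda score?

20

Borda scores:
  Proposal G: 0 + 3 + 0 + 1 + 0 + 2 + 2 + 4 + 1 = 13
  Proposal D: 3 + 2 + 2 + 2 + 3 + 0 + 3 + 0 + 2 = 17
  Proposal B: 1 + 4 + 3 + 0 + 4 + 1 + 1 + 2 + 3 = 19
  Proposal C: 4 + 0 + 1 + 3 + 1 + 4 + 4 + 3 + 0 = 20
  Proposal E: 2 + 1 + 4 + 4 + 2 + 3 + 0 + 1 + 4 = 21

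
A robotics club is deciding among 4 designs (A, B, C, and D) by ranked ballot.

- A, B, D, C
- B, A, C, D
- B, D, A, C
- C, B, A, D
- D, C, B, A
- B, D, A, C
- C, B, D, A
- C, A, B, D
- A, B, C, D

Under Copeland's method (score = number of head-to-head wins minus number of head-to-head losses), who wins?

Pairwise results:
  A vs B: B wins 6–3.
  A vs C: A wins 5–4.
  A vs D: A wins 5–4.
  B vs C: B wins 5–4.
  B vs D: B wins 8–1.
  C vs D: C wins 5–4.
Copeland scores (wins − losses):
  A: 2 − 1 = 1
  B: 3 − 0 = 3
  C: 1 − 2 = -1
  D: 0 − 3 = -3
B has the best Copeland score.

B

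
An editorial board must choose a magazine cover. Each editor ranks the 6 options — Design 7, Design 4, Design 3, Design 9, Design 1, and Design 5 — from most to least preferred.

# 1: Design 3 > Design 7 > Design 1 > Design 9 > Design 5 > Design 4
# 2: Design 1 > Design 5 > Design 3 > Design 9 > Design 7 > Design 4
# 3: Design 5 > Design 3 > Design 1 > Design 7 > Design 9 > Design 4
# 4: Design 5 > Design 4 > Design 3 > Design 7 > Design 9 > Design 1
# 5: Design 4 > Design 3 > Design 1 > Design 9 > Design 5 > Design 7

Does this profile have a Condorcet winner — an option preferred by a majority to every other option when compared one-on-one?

Head-to-head results (5 voters total):
Design 7 vs Design 4: Design 7 wins 3–2.
Design 7 vs Design 3: Design 3 wins 5–0.
Design 7 vs Design 9: Design 7 wins 3–2.
Design 7 vs Design 1: Design 1 wins 3–2.
Design 7 vs Design 5: Design 5 wins 4–1.
Design 4 vs Design 3: Design 3 wins 3–2.
Design 4 vs Design 9: Design 9 wins 3–2.
Design 4 vs Design 1: Design 1 wins 3–2.
Design 4 vs Design 5: Design 5 wins 4–1.
Design 3 vs Design 9: Design 3 wins 5–0.
Design 3 vs Design 1: Design 3 wins 4–1.
Design 3 vs Design 5: Design 5 wins 3–2.
Design 9 vs Design 1: Design 1 wins 4–1.
Design 9 vs Design 5: Design 5 wins 3–2.
Design 1 vs Design 5: Design 1 wins 3–2.
No candidate beats all others: Design 3 beats Design 1 beats Design 5 beats Design 3, a majority cycle.

No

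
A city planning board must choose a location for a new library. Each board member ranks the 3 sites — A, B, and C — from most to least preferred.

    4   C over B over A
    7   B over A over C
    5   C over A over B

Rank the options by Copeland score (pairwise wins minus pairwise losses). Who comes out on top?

C

Pairwise results:
  A vs B: B wins 11–5.
  A vs C: C wins 9–7.
  B vs C: C wins 9–7.
Copeland scores (wins − losses):
  A: 0 − 2 = -2
  B: 1 − 1 = 0
  C: 2 − 0 = 2
C has the best Copeland score.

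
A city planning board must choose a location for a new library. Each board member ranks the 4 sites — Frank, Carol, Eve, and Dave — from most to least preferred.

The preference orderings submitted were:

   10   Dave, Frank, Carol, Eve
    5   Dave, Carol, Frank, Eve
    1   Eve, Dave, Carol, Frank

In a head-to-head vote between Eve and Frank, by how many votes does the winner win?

14

Ballots ranking Eve above Frank: 1.
Ballots ranking Frank above Eve: 10+5 = 15.
Frank wins 15–1, a margin of 14.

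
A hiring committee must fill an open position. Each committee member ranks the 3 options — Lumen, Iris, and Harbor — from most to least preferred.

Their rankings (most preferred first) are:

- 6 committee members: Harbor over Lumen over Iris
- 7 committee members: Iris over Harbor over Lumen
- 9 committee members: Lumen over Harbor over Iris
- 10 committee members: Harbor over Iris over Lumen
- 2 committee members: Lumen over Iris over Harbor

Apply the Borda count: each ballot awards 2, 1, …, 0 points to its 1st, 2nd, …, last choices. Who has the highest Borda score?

Borda scores:
  Lumen: 6·1 + 7·0 + 9·2 + 10·0 + 2·2 = 28
  Iris: 6·0 + 7·2 + 9·0 + 10·1 + 2·1 = 26
  Harbor: 6·2 + 7·1 + 9·1 + 10·2 + 2·0 = 48
Harbor has the highest total.

Harbor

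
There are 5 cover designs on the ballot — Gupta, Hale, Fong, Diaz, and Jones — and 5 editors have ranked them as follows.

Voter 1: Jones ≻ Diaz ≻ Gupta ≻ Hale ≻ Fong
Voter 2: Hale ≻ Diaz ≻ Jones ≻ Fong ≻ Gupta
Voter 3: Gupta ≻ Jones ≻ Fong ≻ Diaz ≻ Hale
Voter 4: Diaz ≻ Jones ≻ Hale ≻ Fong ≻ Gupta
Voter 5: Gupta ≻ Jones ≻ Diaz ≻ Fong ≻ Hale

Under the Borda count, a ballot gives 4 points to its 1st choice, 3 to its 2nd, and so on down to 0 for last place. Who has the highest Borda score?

Jones

Borda scores:
  Gupta: 2 + 0 + 4 + 0 + 4 = 10
  Hale: 1 + 4 + 0 + 2 + 0 = 7
  Fong: 0 + 1 + 2 + 1 + 1 = 5
  Diaz: 3 + 3 + 1 + 4 + 2 = 13
  Jones: 4 + 2 + 3 + 3 + 3 = 15
Jones has the highest total.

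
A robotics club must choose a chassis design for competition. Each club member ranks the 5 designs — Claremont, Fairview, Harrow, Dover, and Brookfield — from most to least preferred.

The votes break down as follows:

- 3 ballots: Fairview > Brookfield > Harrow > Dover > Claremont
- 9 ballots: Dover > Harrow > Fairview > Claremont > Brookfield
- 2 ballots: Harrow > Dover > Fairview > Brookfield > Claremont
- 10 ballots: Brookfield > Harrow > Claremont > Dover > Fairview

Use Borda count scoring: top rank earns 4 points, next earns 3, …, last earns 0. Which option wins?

Harrow

Borda scores:
  Claremont: 3·0 + 9·1 + 2·0 + 10·2 = 29
  Fairview: 3·4 + 9·2 + 2·2 + 10·0 = 34
  Harrow: 3·2 + 9·3 + 2·4 + 10·3 = 71
  Dover: 3·1 + 9·4 + 2·3 + 10·1 = 55
  Brookfield: 3·3 + 9·0 + 2·1 + 10·4 = 51
Harrow has the highest total.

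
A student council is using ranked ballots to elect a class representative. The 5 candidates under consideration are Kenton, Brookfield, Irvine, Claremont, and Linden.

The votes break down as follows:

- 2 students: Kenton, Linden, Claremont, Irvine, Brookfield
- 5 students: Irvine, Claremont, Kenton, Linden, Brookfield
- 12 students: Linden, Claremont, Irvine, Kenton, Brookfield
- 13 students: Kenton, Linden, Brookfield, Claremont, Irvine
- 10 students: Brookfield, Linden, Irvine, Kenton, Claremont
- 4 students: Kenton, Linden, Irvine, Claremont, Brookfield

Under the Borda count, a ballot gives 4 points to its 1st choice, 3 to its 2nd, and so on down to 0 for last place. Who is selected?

Linden

Borda scores:
  Kenton: 2·4 + 5·2 + 12·1 + 13·4 + 10·1 + 4·4 = 108
  Brookfield: 2·0 + 5·0 + 12·0 + 13·2 + 10·4 + 4·0 = 66
  Irvine: 2·1 + 5·4 + 12·2 + 13·0 + 10·2 + 4·2 = 74
  Claremont: 2·2 + 5·3 + 12·3 + 13·1 + 10·0 + 4·1 = 72
  Linden: 2·3 + 5·1 + 12·4 + 13·3 + 10·3 + 4·3 = 140
Linden has the highest total.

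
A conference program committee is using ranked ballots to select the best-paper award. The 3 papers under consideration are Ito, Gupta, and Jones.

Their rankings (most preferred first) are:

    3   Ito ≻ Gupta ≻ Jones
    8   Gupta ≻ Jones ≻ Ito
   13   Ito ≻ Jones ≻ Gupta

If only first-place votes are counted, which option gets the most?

First-place vote totals:
  Ito: 16
  Gupta: 8
  Jones: 0
Ito has the most first-place votes.

Ito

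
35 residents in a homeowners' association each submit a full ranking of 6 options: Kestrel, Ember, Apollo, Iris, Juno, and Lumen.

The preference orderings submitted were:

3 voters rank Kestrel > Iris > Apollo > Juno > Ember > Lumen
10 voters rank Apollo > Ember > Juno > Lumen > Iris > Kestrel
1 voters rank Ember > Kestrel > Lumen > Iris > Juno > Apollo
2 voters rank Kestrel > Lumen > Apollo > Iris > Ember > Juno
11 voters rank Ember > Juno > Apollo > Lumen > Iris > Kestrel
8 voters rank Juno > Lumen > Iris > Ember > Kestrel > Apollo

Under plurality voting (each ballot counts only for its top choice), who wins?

Ember

First-place vote totals:
  Kestrel: 5
  Ember: 12
  Apollo: 10
  Iris: 0
  Juno: 8
  Lumen: 0
Ember has the most first-place votes.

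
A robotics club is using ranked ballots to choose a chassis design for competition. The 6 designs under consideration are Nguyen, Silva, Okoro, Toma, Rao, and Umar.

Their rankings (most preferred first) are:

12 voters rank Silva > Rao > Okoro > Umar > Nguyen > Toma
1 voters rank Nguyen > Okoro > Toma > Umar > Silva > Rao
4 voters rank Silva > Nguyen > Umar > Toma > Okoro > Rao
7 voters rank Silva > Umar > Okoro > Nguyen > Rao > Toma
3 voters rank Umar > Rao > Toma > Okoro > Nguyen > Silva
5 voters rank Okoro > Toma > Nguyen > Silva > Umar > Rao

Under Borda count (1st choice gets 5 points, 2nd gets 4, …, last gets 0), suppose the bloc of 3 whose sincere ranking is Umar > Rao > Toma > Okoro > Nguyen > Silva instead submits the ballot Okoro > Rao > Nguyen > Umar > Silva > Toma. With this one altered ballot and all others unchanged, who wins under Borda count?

Silva

Borda totals with the altered ballot: Nguyen 71, Silva 129, Okoro 105, Toma 31, Rao 67, Umar 77.
The winner is unchanged: still Silva.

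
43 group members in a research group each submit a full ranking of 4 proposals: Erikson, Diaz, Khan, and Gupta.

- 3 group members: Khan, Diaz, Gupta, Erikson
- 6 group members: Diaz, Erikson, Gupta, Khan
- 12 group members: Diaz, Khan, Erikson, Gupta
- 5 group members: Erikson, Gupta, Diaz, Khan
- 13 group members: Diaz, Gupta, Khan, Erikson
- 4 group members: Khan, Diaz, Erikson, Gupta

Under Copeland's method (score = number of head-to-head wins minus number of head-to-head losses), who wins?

Pairwise results:
  Erikson vs Diaz: Diaz wins 38–5.
  Erikson vs Khan: Khan wins 32–11.
  Erikson vs Gupta: Erikson wins 27–16.
  Diaz vs Khan: Diaz wins 36–7.
  Diaz vs Gupta: Diaz wins 38–5.
  Khan vs Gupta: Gupta wins 24–19.
Copeland scores (wins − losses):
  Erikson: 1 − 2 = -1
  Diaz: 3 − 0 = 3
  Khan: 1 − 2 = -1
  Gupta: 1 − 2 = -1
Diaz has the best Copeland score.

Diaz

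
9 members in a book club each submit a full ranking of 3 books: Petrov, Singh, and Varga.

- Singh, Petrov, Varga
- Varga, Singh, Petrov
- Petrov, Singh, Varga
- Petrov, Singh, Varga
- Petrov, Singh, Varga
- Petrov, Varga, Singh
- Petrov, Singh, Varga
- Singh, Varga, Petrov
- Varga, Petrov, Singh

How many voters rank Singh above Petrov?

Ballots ranking Singh above Petrov: 3.
Ballots ranking Petrov above Singh: 6.
So 3 of 9 voters prefer Singh to Petrov.

3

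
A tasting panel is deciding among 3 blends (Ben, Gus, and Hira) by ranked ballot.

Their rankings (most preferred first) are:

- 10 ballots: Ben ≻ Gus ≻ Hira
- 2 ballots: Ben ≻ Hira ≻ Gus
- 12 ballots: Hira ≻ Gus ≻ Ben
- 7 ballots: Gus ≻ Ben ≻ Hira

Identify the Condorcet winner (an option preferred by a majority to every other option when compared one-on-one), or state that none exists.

Gus

Head-to-head results (31 voters total):
Ben vs Gus: Gus wins 19–12.
Ben vs Hira: Ben wins 19–12.
Gus vs Hira: Gus wins 17–14.
Gus beats each rival — Ben (19–12), Hira (17–14) — so Gus is the Condorcet winner.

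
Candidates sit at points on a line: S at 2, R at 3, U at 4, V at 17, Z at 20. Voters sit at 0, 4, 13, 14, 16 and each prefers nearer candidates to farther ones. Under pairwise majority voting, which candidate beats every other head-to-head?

With single-peaked preferences on a line, the Condorcet winner is the candidate closest to the median voter.
The median voter (position 13) is closest to V at 17.
Check: V vs Z — voters closer to V: 5 of 5.

V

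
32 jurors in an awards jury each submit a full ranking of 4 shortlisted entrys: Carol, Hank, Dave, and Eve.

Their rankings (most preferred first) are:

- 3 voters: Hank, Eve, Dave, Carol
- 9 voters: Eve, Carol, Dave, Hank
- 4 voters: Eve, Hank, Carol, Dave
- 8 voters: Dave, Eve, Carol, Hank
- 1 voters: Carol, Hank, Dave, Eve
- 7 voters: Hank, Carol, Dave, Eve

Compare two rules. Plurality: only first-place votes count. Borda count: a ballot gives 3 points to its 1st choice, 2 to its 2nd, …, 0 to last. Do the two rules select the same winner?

Plurality first-place counts: Carol 1, Hank 10, Dave 8, Eve 13 → Eve.
Borda totals: Carol 47, Hank 40, Dave 44, Eve 61 → Eve.
The two rules agree on Eve.

Yes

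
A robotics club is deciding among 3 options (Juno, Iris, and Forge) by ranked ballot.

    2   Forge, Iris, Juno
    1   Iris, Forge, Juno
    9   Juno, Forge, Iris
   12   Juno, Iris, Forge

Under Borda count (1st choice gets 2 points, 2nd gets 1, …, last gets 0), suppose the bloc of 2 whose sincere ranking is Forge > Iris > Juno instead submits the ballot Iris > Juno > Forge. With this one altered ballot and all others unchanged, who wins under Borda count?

Juno

Borda totals with the altered ballot: Juno 44, Iris 18, Forge 10.
The winner is unchanged: still Juno.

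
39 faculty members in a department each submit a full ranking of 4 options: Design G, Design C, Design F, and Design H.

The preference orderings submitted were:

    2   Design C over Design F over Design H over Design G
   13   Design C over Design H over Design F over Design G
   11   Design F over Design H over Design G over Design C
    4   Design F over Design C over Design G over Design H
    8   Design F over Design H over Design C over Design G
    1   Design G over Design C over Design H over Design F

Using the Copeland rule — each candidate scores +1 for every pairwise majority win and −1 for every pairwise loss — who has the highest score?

Design F

Pairwise results:
  Design G vs Design C: Design C wins 27–12.
  Design G vs Design F: Design F wins 38–1.
  Design G vs Design H: Design H wins 34–5.
  Design C vs Design F: Design F wins 23–16.
  Design C vs Design H: Design C wins 20–19.
  Design F vs Design H: Design F wins 25–14.
Copeland scores (wins − losses):
  Design G: 0 − 3 = -3
  Design C: 2 − 1 = 1
  Design F: 3 − 0 = 3
  Design H: 1 − 2 = -1
Design F has the best Copeland score.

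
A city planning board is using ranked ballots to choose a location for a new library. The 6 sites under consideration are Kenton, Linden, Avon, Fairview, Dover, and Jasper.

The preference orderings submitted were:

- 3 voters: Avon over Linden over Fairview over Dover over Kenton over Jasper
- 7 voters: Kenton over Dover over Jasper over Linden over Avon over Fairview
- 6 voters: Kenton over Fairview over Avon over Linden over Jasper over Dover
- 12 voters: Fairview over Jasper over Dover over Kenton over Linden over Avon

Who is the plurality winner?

Kenton

First-place vote totals:
  Kenton: 13
  Linden: 0
  Avon: 3
  Fairview: 12
  Dover: 0
  Jasper: 0
Kenton has the most first-place votes.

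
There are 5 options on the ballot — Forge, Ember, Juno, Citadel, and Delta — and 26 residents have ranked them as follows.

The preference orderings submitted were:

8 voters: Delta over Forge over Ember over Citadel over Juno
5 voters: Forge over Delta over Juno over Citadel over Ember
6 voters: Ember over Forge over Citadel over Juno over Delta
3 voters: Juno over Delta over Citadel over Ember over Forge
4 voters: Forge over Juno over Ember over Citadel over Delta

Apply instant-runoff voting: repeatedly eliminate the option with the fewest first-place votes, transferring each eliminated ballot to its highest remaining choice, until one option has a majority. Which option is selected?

Round 1: Forge 9, Delta 8, Ember 6, Juno 3, Citadel 0. Citadel has the fewest and is eliminated.
Round 2: Forge 9, Delta 8, Ember 6, Juno 3. Juno has the fewest and is eliminated.
Round 3: Delta 11, Forge 9, Ember 6. Ember has the fewest and is eliminated.
Round 4: Forge 15, Delta 11. Forge has a majority.

Forge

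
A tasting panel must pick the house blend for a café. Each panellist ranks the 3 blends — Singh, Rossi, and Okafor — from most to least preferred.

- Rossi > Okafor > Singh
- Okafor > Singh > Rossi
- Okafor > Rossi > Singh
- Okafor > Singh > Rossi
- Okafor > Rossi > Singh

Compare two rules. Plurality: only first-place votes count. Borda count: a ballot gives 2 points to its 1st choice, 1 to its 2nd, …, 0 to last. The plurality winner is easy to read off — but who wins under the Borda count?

Plurality first-place counts: Singh 0, Rossi 1, Okafor 4 → Okafor.
Borda totals: Singh 2, Rossi 4, Okafor 9 → Okafor.

Okafor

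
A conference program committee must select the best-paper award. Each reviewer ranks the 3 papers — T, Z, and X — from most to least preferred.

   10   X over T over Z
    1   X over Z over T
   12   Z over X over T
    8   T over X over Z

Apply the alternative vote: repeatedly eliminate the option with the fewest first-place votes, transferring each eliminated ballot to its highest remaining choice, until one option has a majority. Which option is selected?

X

Round 1: Z 12, X 11, T 8. T has the fewest and is eliminated.
Round 2: X 19, Z 12. X has a majority.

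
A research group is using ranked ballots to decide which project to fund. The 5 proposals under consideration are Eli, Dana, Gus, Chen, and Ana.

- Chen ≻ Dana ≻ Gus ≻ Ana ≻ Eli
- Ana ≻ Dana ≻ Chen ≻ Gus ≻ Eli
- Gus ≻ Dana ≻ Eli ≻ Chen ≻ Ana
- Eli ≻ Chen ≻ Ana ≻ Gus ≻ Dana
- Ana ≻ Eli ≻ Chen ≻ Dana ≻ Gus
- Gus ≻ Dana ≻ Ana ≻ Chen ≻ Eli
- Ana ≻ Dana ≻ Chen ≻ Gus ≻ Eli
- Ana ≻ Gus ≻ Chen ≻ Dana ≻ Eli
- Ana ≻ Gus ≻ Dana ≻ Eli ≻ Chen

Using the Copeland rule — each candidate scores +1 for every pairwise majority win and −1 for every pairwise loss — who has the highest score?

Ana

Pairwise results:
  Eli vs Dana: Dana wins 7–2.
  Eli vs Gus: Gus wins 7–2.
  Eli vs Chen: Chen wins 5–4.
  Eli vs Ana: Ana wins 7–2.
  Dana vs Gus: Gus wins 5–4.
  Dana vs Chen: Dana wins 5–4.
  Dana vs Ana: Ana wins 6–3.
  Gus vs Chen: Chen wins 5–4.
  Gus vs Ana: Ana wins 6–3.
  Chen vs Ana: Ana wins 6–3.
Copeland scores (wins − losses):
  Eli: 0 − 4 = -4
  Dana: 2 − 2 = 0
  Gus: 2 − 2 = 0
  Chen: 2 − 2 = 0
  Ana: 4 − 0 = 4
Ana has the best Copeland score.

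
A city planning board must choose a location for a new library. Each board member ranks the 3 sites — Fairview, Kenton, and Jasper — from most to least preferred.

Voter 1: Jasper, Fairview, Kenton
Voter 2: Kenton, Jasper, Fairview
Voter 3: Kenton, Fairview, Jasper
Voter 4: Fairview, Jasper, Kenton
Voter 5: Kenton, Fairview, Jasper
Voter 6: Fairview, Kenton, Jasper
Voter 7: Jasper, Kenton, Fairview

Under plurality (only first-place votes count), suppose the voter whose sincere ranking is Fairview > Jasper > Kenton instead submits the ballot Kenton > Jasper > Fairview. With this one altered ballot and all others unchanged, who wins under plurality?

First-place totals with the altered ballot: Fairview 1, Kenton 4, Jasper 2.
The winner is unchanged: still Kenton.

Kenton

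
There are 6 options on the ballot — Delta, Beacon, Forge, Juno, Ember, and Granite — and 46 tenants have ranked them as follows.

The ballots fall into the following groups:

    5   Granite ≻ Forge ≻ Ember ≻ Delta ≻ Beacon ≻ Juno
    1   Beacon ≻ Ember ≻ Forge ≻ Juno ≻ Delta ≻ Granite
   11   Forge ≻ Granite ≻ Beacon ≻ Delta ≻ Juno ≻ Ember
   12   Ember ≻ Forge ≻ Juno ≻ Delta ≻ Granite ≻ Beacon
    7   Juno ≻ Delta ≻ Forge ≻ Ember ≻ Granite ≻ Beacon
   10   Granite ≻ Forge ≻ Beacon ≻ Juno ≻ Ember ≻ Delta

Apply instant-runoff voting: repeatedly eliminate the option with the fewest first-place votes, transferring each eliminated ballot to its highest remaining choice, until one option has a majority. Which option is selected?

Forge

Round 1: Granite 15, Ember 12, Forge 11, Juno 7, Beacon 1, Delta 0. Delta has the fewest and is eliminated.
Round 2: Granite 15, Ember 12, Forge 11, Juno 7, Beacon 1. Beacon has the fewest and is eliminated.
Round 3: Granite 15, Ember 13, Forge 11, Juno 7. Juno has the fewest and is eliminated.
Round 4: Forge 18, Granite 15, Ember 13. Ember has the fewest and is eliminated.
Round 5: Forge 31, Granite 15. Forge has a majority.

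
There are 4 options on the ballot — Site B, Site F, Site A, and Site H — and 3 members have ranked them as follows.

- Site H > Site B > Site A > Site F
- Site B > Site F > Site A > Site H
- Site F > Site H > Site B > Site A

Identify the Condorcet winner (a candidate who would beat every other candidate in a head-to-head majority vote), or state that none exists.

Head-to-head results (3 voters total):
Site B vs Site F: Site B wins 2–1.
Site B vs Site A: Site B wins 3–0.
Site B vs Site H: Site H wins 2–1.
Site F vs Site A: Site F wins 2–1.
Site F vs Site H: Site F wins 2–1.
Site A vs Site H: Site H wins 2–1.
No candidate beats all others: Site B beats Site F beats Site H beats Site B, a majority cycle.

None — there is no Condorcet winner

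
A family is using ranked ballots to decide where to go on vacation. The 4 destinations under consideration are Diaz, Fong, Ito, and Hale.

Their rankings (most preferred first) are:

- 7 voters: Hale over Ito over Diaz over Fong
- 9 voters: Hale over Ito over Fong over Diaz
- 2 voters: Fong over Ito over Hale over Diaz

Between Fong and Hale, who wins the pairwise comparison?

Hale

Ballots ranking Fong above Hale: 2.
Ballots ranking Hale above Fong: 7+9 = 16.
Hale wins the head-to-head, 16–2.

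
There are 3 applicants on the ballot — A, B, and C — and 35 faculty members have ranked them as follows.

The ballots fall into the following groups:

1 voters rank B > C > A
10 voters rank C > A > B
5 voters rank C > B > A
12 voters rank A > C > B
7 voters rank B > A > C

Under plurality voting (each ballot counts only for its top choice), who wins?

C

First-place vote totals:
  A: 12
  B: 8
  C: 15
C has the most first-place votes.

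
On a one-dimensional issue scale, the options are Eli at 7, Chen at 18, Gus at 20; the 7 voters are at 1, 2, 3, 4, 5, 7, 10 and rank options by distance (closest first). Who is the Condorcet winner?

Eli

With single-peaked preferences on a line, the Condorcet winner is the candidate closest to the median voter.
The median voter (position 4) is closest to Eli at 7.
Check: Eli vs Gus — voters closer to Eli: 7 of 7.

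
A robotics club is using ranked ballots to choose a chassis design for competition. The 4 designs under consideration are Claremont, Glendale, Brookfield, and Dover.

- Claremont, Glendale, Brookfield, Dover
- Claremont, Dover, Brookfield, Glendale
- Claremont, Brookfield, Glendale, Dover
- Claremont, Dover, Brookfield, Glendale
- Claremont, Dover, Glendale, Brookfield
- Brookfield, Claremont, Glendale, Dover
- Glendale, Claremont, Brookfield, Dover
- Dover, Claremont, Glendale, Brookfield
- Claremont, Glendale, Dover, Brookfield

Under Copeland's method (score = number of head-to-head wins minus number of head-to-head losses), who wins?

Pairwise results:
  Claremont vs Glendale: Claremont wins 8–1.
  Claremont vs Brookfield: Claremont wins 8–1.
  Claremont vs Dover: Claremont wins 8–1.
  Glendale vs Brookfield: Glendale wins 5–4.
  Glendale vs Dover: Glendale wins 5–4.
  Brookfield vs Dover: Dover wins 5–4.
Copeland scores (wins − losses):
  Claremont: 3 − 0 = 3
  Glendale: 2 − 1 = 1
  Brookfield: 0 − 3 = -3
  Dover: 1 − 2 = -1
Claremont has the best Copeland score.

Claremont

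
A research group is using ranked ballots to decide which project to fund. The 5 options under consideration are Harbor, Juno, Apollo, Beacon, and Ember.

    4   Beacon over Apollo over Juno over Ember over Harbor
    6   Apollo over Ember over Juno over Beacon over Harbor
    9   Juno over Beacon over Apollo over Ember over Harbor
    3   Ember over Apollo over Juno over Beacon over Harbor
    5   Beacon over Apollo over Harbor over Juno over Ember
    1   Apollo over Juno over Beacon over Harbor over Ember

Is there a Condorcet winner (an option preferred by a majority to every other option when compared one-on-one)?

No

Head-to-head results (28 voters total):
Harbor vs Juno: Juno wins 23–5.
Harbor vs Apollo: Apollo wins 28–0.
Harbor vs Beacon: Beacon wins 28–0.
Harbor vs Ember: Ember wins 22–6.
Juno vs Apollo: Apollo wins 19–9.
Juno vs Beacon: Juno wins 19–9.
Juno vs Ember: Juno wins 19–9.
Apollo vs Beacon: Beacon wins 18–10.
Apollo vs Ember: Apollo wins 25–3.
Beacon vs Ember: Beacon wins 19–9.
No candidate beats all others: Juno beats Beacon beats Apollo beats Juno, a majority cycle.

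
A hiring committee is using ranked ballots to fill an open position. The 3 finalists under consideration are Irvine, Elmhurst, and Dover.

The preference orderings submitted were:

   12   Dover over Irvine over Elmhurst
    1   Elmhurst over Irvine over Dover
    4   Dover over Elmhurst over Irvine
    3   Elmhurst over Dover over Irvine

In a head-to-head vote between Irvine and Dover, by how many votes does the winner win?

18

Ballots ranking Irvine above Dover: 1.
Ballots ranking Dover above Irvine: 12+4+3 = 19.
Dover wins 19–1, a margin of 18.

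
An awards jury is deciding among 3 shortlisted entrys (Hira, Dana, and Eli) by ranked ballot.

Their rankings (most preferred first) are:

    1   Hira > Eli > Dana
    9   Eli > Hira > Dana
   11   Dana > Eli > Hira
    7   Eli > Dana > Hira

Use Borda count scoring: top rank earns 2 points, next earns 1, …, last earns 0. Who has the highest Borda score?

Eli

Borda scores:
  Hira: 2 + 9·1 + 11·0 + 7·0 = 11
  Dana: 0 + 9·0 + 11·2 + 7·1 = 29
  Eli: 1 + 9·2 + 11·1 + 7·2 = 44
Eli has the highest total.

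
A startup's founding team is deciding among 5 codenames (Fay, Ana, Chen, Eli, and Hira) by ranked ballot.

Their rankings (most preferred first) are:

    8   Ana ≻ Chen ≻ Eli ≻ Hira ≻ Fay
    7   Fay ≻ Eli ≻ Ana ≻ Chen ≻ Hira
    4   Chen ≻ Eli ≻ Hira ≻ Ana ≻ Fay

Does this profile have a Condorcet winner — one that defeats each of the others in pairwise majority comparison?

No

Head-to-head results (19 voters total):
Fay vs Ana: Ana wins 12–7.
Fay vs Chen: Chen wins 12–7.
Fay vs Eli: Eli wins 12–7.
Fay vs Hira: Hira wins 12–7.
Ana vs Chen: Ana wins 15–4.
Ana vs Eli: Eli wins 11–8.
Ana vs Hira: Ana wins 15–4.
Chen vs Eli: Chen wins 12–7.
Chen vs Hira: Chen wins 19–0.
Eli vs Hira: Eli wins 19–0.
No candidate beats all others: Ana beats Chen beats Eli beats Ana, a majority cycle.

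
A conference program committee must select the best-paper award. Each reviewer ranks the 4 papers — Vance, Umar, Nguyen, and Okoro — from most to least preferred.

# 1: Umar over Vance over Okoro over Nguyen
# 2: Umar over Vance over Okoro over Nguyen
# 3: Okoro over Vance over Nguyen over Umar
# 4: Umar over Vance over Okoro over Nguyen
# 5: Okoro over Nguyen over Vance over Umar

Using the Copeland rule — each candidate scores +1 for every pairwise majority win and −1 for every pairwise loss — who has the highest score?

Umar

Pairwise results:
  Vance vs Umar: Umar wins 3–2.
  Vance vs Nguyen: Vance wins 4–1.
  Vance vs Okoro: Vance wins 3–2.
  Umar vs Nguyen: Umar wins 3–2.
  Umar vs Okoro: Umar wins 3–2.
  Nguyen vs Okoro: Okoro wins 5–0.
Copeland scores (wins − losses):
  Vance: 2 − 1 = 1
  Umar: 3 − 0 = 3
  Nguyen: 0 − 3 = -3
  Okoro: 1 − 2 = -1
Umar has the best Copeland score.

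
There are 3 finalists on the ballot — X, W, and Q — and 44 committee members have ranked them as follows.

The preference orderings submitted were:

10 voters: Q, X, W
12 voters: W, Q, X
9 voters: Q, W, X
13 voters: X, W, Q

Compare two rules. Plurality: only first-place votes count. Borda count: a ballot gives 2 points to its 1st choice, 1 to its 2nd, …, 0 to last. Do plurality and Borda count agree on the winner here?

Plurality first-place counts: X 13, W 12, Q 19 → Q.
Borda totals: X 36, W 46, Q 50 → Q.
The two rules agree on Q.

Yes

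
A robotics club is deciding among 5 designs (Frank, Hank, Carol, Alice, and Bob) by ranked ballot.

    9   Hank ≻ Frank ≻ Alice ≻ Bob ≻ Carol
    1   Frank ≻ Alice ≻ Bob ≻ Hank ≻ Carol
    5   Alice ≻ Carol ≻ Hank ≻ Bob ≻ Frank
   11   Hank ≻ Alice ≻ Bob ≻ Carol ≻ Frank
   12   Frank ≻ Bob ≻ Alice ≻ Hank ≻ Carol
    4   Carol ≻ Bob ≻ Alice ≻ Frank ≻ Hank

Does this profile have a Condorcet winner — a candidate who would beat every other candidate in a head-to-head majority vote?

No

Head-to-head results (42 voters total):
Frank vs Hank: Hank wins 25–17.
Frank vs Carol: Frank wins 22–20.
Frank vs Alice: Frank wins 22–20.
Frank vs Bob: Frank wins 22–20.
Hank vs Carol: Hank wins 33–9.
Hank vs Alice: Alice wins 22–20.
Hank vs Bob: Hank wins 25–17.
Carol vs Alice: Alice wins 38–4.
Carol vs Bob: Bob wins 33–9.
Alice vs Bob: Alice wins 26–16.
No candidate beats all others: Frank beats Alice beats Hank beats Frank, a majority cycle.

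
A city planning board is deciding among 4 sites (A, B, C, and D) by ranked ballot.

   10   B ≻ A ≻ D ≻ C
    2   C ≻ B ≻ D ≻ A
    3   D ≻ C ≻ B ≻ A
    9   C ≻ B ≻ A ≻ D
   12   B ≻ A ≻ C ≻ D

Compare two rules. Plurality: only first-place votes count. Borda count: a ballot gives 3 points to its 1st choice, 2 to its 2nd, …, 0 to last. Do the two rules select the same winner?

Yes

Plurality first-place counts: A 0, B 22, C 11, D 3 → B.
Borda totals: A 53, B 91, C 51, D 21 → B.
The two rules agree on B.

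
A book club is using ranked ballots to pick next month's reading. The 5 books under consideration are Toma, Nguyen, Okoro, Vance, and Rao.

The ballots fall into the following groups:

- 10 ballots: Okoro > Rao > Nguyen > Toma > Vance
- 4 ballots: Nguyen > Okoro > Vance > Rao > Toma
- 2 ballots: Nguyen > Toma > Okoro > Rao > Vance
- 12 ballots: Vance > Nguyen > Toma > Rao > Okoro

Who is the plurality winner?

First-place vote totals:
  Toma: 0
  Nguyen: 6
  Okoro: 10
  Vance: 12
  Rao: 0
Vance has the most first-place votes.

Vance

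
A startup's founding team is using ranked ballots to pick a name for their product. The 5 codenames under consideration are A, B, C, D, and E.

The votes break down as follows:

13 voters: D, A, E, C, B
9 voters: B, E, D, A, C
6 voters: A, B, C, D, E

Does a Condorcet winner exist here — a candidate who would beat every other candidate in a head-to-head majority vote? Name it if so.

Head-to-head results (28 voters total):
A vs B: A wins 19–9.
A vs C: A wins 28–0.
A vs D: D wins 22–6.
A vs E: A wins 19–9.
B vs C: B wins 15–13.
B vs D: B wins 15–13.
B vs E: B wins 15–13.
C vs D: D wins 22–6.
C vs E: E wins 22–6.
D vs E: D wins 19–9.
No candidate beats all others: A beats B beats D beats A, a majority cycle.

None — there is no Condorcet winner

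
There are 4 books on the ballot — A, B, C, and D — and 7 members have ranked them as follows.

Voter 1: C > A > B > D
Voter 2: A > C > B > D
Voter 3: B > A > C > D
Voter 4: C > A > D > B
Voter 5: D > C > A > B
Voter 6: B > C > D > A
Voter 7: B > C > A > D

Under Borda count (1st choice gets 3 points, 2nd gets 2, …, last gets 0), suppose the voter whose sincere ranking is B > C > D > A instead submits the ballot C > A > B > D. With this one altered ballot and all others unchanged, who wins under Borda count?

C

Borda totals with the altered ballot: A 13, B 9, C 16, D 4.
The winner is unchanged: still C.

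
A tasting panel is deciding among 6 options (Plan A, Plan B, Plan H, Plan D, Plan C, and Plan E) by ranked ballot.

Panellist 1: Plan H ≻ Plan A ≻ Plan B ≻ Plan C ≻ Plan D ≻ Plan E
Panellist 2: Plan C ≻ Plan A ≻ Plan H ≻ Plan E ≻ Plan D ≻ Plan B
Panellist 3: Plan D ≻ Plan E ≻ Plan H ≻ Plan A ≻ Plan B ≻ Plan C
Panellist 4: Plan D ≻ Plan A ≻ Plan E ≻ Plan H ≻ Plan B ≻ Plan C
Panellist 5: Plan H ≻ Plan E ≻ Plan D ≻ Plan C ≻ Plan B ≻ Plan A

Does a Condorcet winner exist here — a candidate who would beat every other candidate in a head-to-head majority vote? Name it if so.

Plan H

Head-to-head results (5 voters total):
Plan A vs Plan B: Plan A wins 4–1.
Plan A vs Plan H: Plan H wins 3–2.
Plan A vs Plan D: Plan D wins 3–2.
Plan A vs Plan C: Plan A wins 3–2.
Plan A vs Plan E: Plan A wins 3–2.
Plan B vs Plan H: Plan H wins 5–0.
Plan B vs Plan D: Plan D wins 4–1.
Plan B vs Plan C: Plan B wins 3–2.
Plan B vs Plan E: Plan E wins 4–1.
Plan H vs Plan D: Plan H wins 3–2.
Plan H vs Plan C: Plan H wins 4–1.
Plan H vs Plan E: Plan H wins 3–2.
Plan D vs Plan C: Plan D wins 3–2.
Plan D vs Plan E: Plan D wins 3–2.
Plan C vs Plan E: Plan E wins 3–2.
Plan H beats each rival — Plan A (3–2), Plan B (5–0), Plan D (3–2), Plan C (4–1), Plan E (3–2) — so Plan H is the Condorcet winner.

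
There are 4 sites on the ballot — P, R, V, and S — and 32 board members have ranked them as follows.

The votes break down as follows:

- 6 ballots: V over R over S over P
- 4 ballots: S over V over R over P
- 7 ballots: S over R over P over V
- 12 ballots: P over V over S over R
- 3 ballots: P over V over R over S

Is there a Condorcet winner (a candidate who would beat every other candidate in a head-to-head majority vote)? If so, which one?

Head-to-head results (32 voters total):
P vs R: R wins 17–15.
P vs V: P wins 22–10.
P vs S: S wins 17–15.
R vs V: V wins 25–7.
R vs S: S wins 23–9.
V vs S: V wins 21–11.
No candidate beats all others: P beats V beats R beats P, a majority cycle.

None — there is no Condorcet winner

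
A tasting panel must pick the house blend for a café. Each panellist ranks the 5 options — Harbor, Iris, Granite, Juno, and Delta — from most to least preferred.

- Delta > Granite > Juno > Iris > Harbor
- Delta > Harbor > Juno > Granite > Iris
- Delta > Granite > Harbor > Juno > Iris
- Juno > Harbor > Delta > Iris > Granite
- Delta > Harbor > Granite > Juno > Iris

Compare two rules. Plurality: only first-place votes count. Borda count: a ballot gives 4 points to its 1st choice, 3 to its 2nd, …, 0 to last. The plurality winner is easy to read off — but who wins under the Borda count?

Plurality first-place counts: Harbor 0, Iris 0, Granite 0, Juno 1, Delta 4 → Delta.
Borda totals: Harbor 11, Iris 2, Granite 9, Juno 10, Delta 18 → Delta.

Delta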